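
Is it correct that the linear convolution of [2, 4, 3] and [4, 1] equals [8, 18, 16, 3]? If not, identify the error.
Recompute linear convolution of [2, 4, 3] and [4, 1]: y[0] = 2×4 = 8; y[1] = 2×1 + 4×4 = 18; y[2] = 4×1 + 3×4 = 16; y[3] = 3×1 = 3 → [8, 18, 16, 3]. Given [8, 18, 16, 3] matches, so answer: Yes

Yes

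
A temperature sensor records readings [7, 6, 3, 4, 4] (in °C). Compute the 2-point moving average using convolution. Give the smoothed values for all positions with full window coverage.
2-point moving average kernel = [1, 1]. Apply in 'valid' mode (full window coverage): avg[0] = (7 + 6) / 2 = 6.5; avg[1] = (6 + 3) / 2 = 4.5; avg[2] = (3 + 4) / 2 = 3.5; avg[3] = (4 + 4) / 2 = 4.0. Smoothed values: [6.5, 4.5, 3.5, 4.0]

[6.5, 4.5, 3.5, 4.0]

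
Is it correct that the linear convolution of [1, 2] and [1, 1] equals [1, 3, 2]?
Recompute linear convolution of [1, 2] and [1, 1]: y[0] = 1×1 = 1; y[1] = 1×1 + 2×1 = 3; y[2] = 2×1 = 2 → [1, 3, 2]. Given [1, 3, 2] matches, so answer: Yes

Yes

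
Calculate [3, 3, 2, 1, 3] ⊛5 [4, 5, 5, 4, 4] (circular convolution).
Use y[k] = Σ_j u[j]·v[(k-j) mod 5]. y[0] = 3×4 + 3×4 + 2×4 + 1×5 + 3×5 = 52; y[1] = 3×5 + 3×4 + 2×4 + 1×4 + 3×5 = 54; y[2] = 3×5 + 3×5 + 2×4 + 1×4 + 3×4 = 54; y[3] = 3×4 + 3×5 + 2×5 + 1×4 + 3×4 = 53; y[4] = 3×4 + 3×4 + 2×5 + 1×5 + 3×4 = 51. Result: [52, 54, 54, 53, 51]

[52, 54, 54, 53, 51]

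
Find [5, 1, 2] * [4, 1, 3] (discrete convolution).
y[0] = 5×4 = 20; y[1] = 5×1 + 1×4 = 9; y[2] = 5×3 + 1×1 + 2×4 = 24; y[3] = 1×3 + 2×1 = 5; y[4] = 2×3 = 6

[20, 9, 24, 5, 6]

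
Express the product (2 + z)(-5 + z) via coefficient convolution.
Ascending coefficients: a = [2, 1], b = [-5, 1]. c[0] = 2×-5 = -10; c[1] = 2×1 + 1×-5 = -3; c[2] = 1×1 = 1. Result coefficients: [-10, -3, 1] → -10 - 3z + z^2

-10 - 3z + z^2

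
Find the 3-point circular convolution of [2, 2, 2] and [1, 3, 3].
Use y[k] = Σ_j a[j]·b[(k-j) mod 3]. y[0] = 2×1 + 2×3 + 2×3 = 14; y[1] = 2×3 + 2×1 + 2×3 = 14; y[2] = 2×3 + 2×3 + 2×1 = 14. Result: [14, 14, 14]

[14, 14, 14]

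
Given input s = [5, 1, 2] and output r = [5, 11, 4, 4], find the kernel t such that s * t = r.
Output length 4 = len(s) + len(t) - 1 ⇒ len(t) = 2. Solve t forward using t[k] = (r[k] - Σ_{i≥1} s[i]·t[k-i]) / s[0]: t[0] = r[0] / s[0] = 5 / 5 = 1; t[1] = (r[1] - 1×1) / s[0] = (11 - 1×1) / 5 = 2. So t = [1, 2]. Forward-check [5, 1, 2] * [1, 2]: r[0] = 5×1 = 5; r[1] = 5×2 + 1×1 = 11; r[2] = 1×2 + 2×1 = 4; r[3] = 2×2 = 4 → [5, 11, 4, 4] ✓

[1, 2]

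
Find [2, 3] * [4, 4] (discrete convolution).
y[0] = 2×4 = 8; y[1] = 2×4 + 3×4 = 20; y[2] = 3×4 = 12

[8, 20, 12]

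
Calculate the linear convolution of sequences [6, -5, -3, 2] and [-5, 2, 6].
y[0] = 6×-5 = -30; y[1] = 6×2 + -5×-5 = 37; y[2] = 6×6 + -5×2 + -3×-5 = 41; y[3] = -5×6 + -3×2 + 2×-5 = -46; y[4] = -3×6 + 2×2 = -14; y[5] = 2×6 = 12

[-30, 37, 41, -46, -14, 12]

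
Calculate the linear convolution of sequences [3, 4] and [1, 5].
y[0] = 3×1 = 3; y[1] = 3×5 + 4×1 = 19; y[2] = 4×5 = 20

[3, 19, 20]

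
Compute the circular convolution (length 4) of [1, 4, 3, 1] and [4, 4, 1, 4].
Use y[k] = Σ_j x[j]·h[(k-j) mod 4]. y[0] = 1×4 + 4×4 + 3×1 + 1×4 = 27; y[1] = 1×4 + 4×4 + 3×4 + 1×1 = 33; y[2] = 1×1 + 4×4 + 3×4 + 1×4 = 33; y[3] = 1×4 + 4×1 + 3×4 + 1×4 = 24. Result: [27, 33, 33, 24]

[27, 33, 33, 24]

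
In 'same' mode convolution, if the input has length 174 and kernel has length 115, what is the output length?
'Same' mode returns an output with the same length as the input: 174

174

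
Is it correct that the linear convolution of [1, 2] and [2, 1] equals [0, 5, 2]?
Recompute linear convolution of [1, 2] and [2, 1]: y[0] = 1×2 = 2; y[1] = 1×1 + 2×2 = 5; y[2] = 2×1 = 2 → [2, 5, 2]. Compare to given [0, 5, 2]: they differ at index 0: given 0, correct 2, so answer: No

No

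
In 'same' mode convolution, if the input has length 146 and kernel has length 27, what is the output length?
'Same' mode returns an output with the same length as the input: 146

146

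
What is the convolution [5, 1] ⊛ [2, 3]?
y[0] = 5×2 = 10; y[1] = 5×3 + 1×2 = 17; y[2] = 1×3 = 3

[10, 17, 3]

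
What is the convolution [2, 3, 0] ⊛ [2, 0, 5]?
y[0] = 2×2 = 4; y[1] = 2×0 + 3×2 = 6; y[2] = 2×5 + 3×0 + 0×2 = 10; y[3] = 3×5 + 0×0 = 15; y[4] = 0×5 = 0

[4, 6, 10, 15, 0]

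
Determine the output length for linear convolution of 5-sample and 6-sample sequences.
Linear/full convolution length: m + n - 1 = 5 + 6 - 1 = 10

10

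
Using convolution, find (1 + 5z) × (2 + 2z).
Ascending coefficients: a = [1, 5], b = [2, 2]. c[0] = 1×2 = 2; c[1] = 1×2 + 5×2 = 12; c[2] = 5×2 = 10. Result coefficients: [2, 12, 10] → 2 + 12z + 10z^2

2 + 12z + 10z^2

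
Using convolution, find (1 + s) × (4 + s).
Ascending coefficients: a = [1, 1], b = [4, 1]. c[0] = 1×4 = 4; c[1] = 1×1 + 1×4 = 5; c[2] = 1×1 = 1. Result coefficients: [4, 5, 1] → 4 + 5s + s^2

4 + 5s + s^2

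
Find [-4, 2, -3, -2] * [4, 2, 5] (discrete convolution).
y[0] = -4×4 = -16; y[1] = -4×2 + 2×4 = 0; y[2] = -4×5 + 2×2 + -3×4 = -28; y[3] = 2×5 + -3×2 + -2×4 = -4; y[4] = -3×5 + -2×2 = -19; y[5] = -2×5 = -10

[-16, 0, -28, -4, -19, -10]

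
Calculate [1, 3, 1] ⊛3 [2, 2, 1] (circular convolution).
Use y[k] = Σ_j u[j]·v[(k-j) mod 3]. y[0] = 1×2 + 3×1 + 1×2 = 7; y[1] = 1×2 + 3×2 + 1×1 = 9; y[2] = 1×1 + 3×2 + 1×2 = 9. Result: [7, 9, 9]

[7, 9, 9]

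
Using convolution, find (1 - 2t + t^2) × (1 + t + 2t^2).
Ascending coefficients: a = [1, -2, 1], b = [1, 1, 2]. c[0] = 1×1 = 1; c[1] = 1×1 + -2×1 = -1; c[2] = 1×2 + -2×1 + 1×1 = 1; c[3] = -2×2 + 1×1 = -3; c[4] = 1×2 = 2. Result coefficients: [1, -1, 1, -3, 2] → 1 - t + t^2 - 3t^3 + 2t^4

1 - t + t^2 - 3t^3 + 2t^4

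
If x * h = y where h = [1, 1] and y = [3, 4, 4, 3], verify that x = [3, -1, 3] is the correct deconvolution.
Forward-compute [3, -1, 3] * [1, 1]: y[0] = 3×1 = 3; y[1] = 3×1 + -1×1 = 2; y[2] = -1×1 + 3×1 = 2; y[3] = 3×1 = 3 → [3, 2, 2, 3]. Does not match given y = [3, 4, 4, 3].

Not verified. [3, -1, 3] * [1, 1] = [3, 2, 2, 3], which differs from [3, 4, 4, 3] at index 1.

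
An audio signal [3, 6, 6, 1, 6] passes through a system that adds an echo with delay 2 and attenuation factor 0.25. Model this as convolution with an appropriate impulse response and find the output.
Direct-path + delayed-attenuated-path model → impulse response h = [1, 0, 0.25] (1 at lag 0, 0.25 at lag 2). Output y[n] = x[n] + 0.25·x[n - 2] (with x[n] = 0 outside 0..4): y[0] = 3 + 0.25×0 = 3; y[1] = 6 + 0.25×0 = 6; y[2] = 6 + 0.25×3 = 6.75; y[3] = 1 + 0.25×6 = 2.5; y[4] = 6 + 0.25×6 = 7.5; y[5] = 0 + 0.25×1 = 0.25; y[6] = 0 + 0.25×6 = 1.5. So y = [3, 6, 6.75, 2.5, 7.5, 0.25, 1.5]

[3, 6, 6.75, 2.5, 7.5, 0.25, 1.5]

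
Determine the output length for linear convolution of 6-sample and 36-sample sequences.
Linear/full convolution length: m + n - 1 = 6 + 36 - 1 = 41

41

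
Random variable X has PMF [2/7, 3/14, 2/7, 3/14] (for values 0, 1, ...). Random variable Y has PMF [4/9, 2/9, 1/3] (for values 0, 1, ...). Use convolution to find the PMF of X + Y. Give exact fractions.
P(X+Y=k) = Σ_i P(X=i)·P(Y=k-i) — a convolution of [2/7, 3/14, 2/7, 3/14] and [4/9, 2/9, 1/3]. P(X+Y=0) = (2/7)×(4/9) = 8/63; P(X+Y=1) = (2/7)×(2/9) + (3/14)×(4/9) = 4/63 + 2/21 = 10/63; P(X+Y=2) = (2/7)×(1/3) + (3/14)×(2/9) + (2/7)×(4/9) = 2/21 + 1/21 + 8/63 = 17/63; P(X+Y=3) = (3/14)×(1/3) + (2/7)×(2/9) + (3/14)×(4/9) = 1/14 + 4/63 + 2/21 = 29/126; P(X+Y=4) = (2/7)×(1/3) + (3/14)×(2/9) = 2/21 + 1/21 = 1/7; P(X+Y=5) = (3/14)×(1/3) = 1/14. PMF: [8/63, 10/63, 17/63, 29/126, 1/7, 1/14] (sums to 1 ✓)

[8/63, 10/63, 17/63, 29/126, 1/7, 1/14]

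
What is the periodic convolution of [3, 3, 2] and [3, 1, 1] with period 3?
Use y[k] = Σ_j f[j]·g[(k-j) mod 3]. y[0] = 3×3 + 3×1 + 2×1 = 14; y[1] = 3×1 + 3×3 + 2×1 = 14; y[2] = 3×1 + 3×1 + 2×3 = 12. Result: [14, 14, 12]

[14, 14, 12]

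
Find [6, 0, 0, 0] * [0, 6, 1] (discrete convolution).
y[0] = 6×0 = 0; y[1] = 6×6 + 0×0 = 36; y[2] = 6×1 + 0×6 + 0×0 = 6; y[3] = 0×1 + 0×6 + 0×0 = 0; y[4] = 0×1 + 0×6 = 0; y[5] = 0×1 = 0

[0, 36, 6, 0, 0, 0]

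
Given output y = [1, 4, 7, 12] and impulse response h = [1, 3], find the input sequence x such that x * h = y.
Deconvolve y=[1, 4, 7, 12] by h=[1, 3]. Since h[0]=1, solve forward: x[0] = y[0] / 1 = 1; x[1] = (y[1] - 1×3) / 1 = 1; x[2] = (y[2] - 1×3) / 1 = 4. So x = [1, 1, 4]. Check by forward convolution: y[0] = 1×1 = 1; y[1] = 1×3 + 1×1 = 4; y[2] = 1×3 + 4×1 = 7; y[3] = 4×3 = 12

[1, 1, 4]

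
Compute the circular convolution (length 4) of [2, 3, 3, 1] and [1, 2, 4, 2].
Use y[k] = Σ_j x[j]·h[(k-j) mod 4]. y[0] = 2×1 + 3×2 + 3×4 + 1×2 = 22; y[1] = 2×2 + 3×1 + 3×2 + 1×4 = 17; y[2] = 2×4 + 3×2 + 3×1 + 1×2 = 19; y[3] = 2×2 + 3×4 + 3×2 + 1×1 = 23. Result: [22, 17, 19, 23]

[22, 17, 19, 23]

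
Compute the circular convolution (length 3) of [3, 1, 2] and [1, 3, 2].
Use y[k] = Σ_j a[j]·b[(k-j) mod 3]. y[0] = 3×1 + 1×2 + 2×3 = 11; y[1] = 3×3 + 1×1 + 2×2 = 14; y[2] = 3×2 + 1×3 + 2×1 = 11. Result: [11, 14, 11]

[11, 14, 11]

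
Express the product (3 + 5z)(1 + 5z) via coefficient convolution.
Ascending coefficients: a = [3, 5], b = [1, 5]. c[0] = 3×1 = 3; c[1] = 3×5 + 5×1 = 20; c[2] = 5×5 = 25. Result coefficients: [3, 20, 25] → 3 + 20z + 25z^2

3 + 20z + 25z^2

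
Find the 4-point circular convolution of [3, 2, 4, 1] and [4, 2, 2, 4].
Use y[k] = Σ_j u[j]·v[(k-j) mod 4]. y[0] = 3×4 + 2×4 + 4×2 + 1×2 = 30; y[1] = 3×2 + 2×4 + 4×4 + 1×2 = 32; y[2] = 3×2 + 2×2 + 4×4 + 1×4 = 30; y[3] = 3×4 + 2×2 + 4×2 + 1×4 = 28. Result: [30, 32, 30, 28]

[30, 32, 30, 28]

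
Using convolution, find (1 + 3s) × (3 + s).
Ascending coefficients: a = [1, 3], b = [3, 1]. c[0] = 1×3 = 3; c[1] = 1×1 + 3×3 = 10; c[2] = 3×1 = 3. Result coefficients: [3, 10, 3] → 3 + 10s + 3s^2

3 + 10s + 3s^2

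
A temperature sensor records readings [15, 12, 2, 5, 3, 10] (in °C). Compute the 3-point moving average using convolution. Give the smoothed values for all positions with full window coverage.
3-point moving average kernel = [1, 1, 1]. Apply in 'valid' mode (full window coverage): avg[0] = (15 + 12 + 2) / 3 = 9.67; avg[1] = (12 + 2 + 5) / 3 = 6.33; avg[2] = (2 + 5 + 3) / 3 = 3.33; avg[3] = (5 + 3 + 10) / 3 = 6.0. Smoothed values: [9.67, 6.33, 3.33, 6.0]

[9.67, 6.33, 3.33, 6.0]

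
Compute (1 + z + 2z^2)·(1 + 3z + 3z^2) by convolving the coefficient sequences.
Ascending coefficients: a = [1, 1, 2], b = [1, 3, 3]. c[0] = 1×1 = 1; c[1] = 1×3 + 1×1 = 4; c[2] = 1×3 + 1×3 + 2×1 = 8; c[3] = 1×3 + 2×3 = 9; c[4] = 2×3 = 6. Result coefficients: [1, 4, 8, 9, 6] → 1 + 4z + 8z^2 + 9z^3 + 6z^4

1 + 4z + 8z^2 + 9z^3 + 6z^4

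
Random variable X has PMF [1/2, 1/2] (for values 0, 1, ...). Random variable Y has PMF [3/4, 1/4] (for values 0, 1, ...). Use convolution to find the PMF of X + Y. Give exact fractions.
P(X+Y=k) = Σ_i P(X=i)·P(Y=k-i) — a convolution of [1/2, 1/2] and [3/4, 1/4]. P(X+Y=0) = (1/2)×(3/4) = 3/8; P(X+Y=1) = (1/2)×(1/4) + (1/2)×(3/4) = 1/8 + 3/8 = 1/2; P(X+Y=2) = (1/2)×(1/4) = 1/8. PMF: [3/8, 1/2, 1/8] (sums to 1 ✓)

[3/8, 1/2, 1/8]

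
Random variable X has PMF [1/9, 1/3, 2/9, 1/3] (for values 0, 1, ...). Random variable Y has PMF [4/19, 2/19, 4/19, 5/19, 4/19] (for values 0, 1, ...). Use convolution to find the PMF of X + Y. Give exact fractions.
P(X+Y=k) = Σ_i P(X=i)·P(Y=k-i) — a convolution of [1/9, 1/3, 2/9, 1/3] and [4/19, 2/19, 4/19, 5/19, 4/19]. P(X+Y=0) = (1/9)×(4/19) = 4/171; P(X+Y=1) = (1/9)×(2/19) + (1/3)×(4/19) = 2/171 + 4/57 = 14/171; P(X+Y=2) = (1/9)×(4/19) + (1/3)×(2/19) + (2/9)×(4/19) = 4/171 + 2/57 + 8/171 = 2/19; P(X+Y=3) = (1/9)×(5/19) + (1/3)×(4/19) + (2/9)×(2/19) + (1/3)×(4/19) = 5/171 + 4/57 + 4/171 + 4/57 = 11/57; P(X+Y=4) = (1/9)×(4/19) + (1/3)×(5/19) + (2/9)×(4/19) + (1/3)×(2/19) = 4/171 + 5/57 + 8/171 + 2/57 = 11/57; P(X+Y=5) = (1/3)×(4/19) + (2/9)×(5/19) + (1/3)×(4/19) = 4/57 + 10/171 + 4/57 = 34/171; P(X+Y=6) = (2/9)×(4/19) + (1/3)×(5/19) = 8/171 + 5/57 = 23/171; P(X+Y=7) = (1/3)×(4/19) = 4/57. PMF: [4/171, 14/171, 2/19, 11/57, 11/57, 34/171, 23/171, 4/57] (sums to 1 ✓)

[4/171, 14/171, 2/19, 11/57, 11/57, 34/171, 23/171, 4/57]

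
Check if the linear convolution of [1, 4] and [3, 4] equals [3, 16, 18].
Recompute linear convolution of [1, 4] and [3, 4]: y[0] = 1×3 = 3; y[1] = 1×4 + 4×3 = 16; y[2] = 4×4 = 16 → [3, 16, 16]. Compare to given [3, 16, 18]: they differ at index 2: given 18, correct 16, so answer: No

No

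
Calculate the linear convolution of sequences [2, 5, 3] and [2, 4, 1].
y[0] = 2×2 = 4; y[1] = 2×4 + 5×2 = 18; y[2] = 2×1 + 5×4 + 3×2 = 28; y[3] = 5×1 + 3×4 = 17; y[4] = 3×1 = 3

[4, 18, 28, 17, 3]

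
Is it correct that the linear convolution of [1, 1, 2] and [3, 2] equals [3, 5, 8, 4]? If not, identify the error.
Recompute linear convolution of [1, 1, 2] and [3, 2]: y[0] = 1×3 = 3; y[1] = 1×2 + 1×3 = 5; y[2] = 1×2 + 2×3 = 8; y[3] = 2×2 = 4 → [3, 5, 8, 4]. Given [3, 5, 8, 4] matches, so answer: Yes

Yes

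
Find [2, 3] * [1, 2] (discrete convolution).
y[0] = 2×1 = 2; y[1] = 2×2 + 3×1 = 7; y[2] = 3×2 = 6

[2, 7, 6]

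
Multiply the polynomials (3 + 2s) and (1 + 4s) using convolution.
Ascending coefficients: a = [3, 2], b = [1, 4]. c[0] = 3×1 = 3; c[1] = 3×4 + 2×1 = 14; c[2] = 2×4 = 8. Result coefficients: [3, 14, 8] → 3 + 14s + 8s^2

3 + 14s + 8s^2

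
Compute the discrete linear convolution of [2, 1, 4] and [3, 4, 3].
y[0] = 2×3 = 6; y[1] = 2×4 + 1×3 = 11; y[2] = 2×3 + 1×4 + 4×3 = 22; y[3] = 1×3 + 4×4 = 19; y[4] = 4×3 = 12

[6, 11, 22, 19, 12]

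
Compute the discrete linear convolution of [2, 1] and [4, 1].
y[0] = 2×4 = 8; y[1] = 2×1 + 1×4 = 6; y[2] = 1×1 = 1

[8, 6, 1]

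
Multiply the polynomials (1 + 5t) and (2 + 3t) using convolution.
Ascending coefficients: a = [1, 5], b = [2, 3]. c[0] = 1×2 = 2; c[1] = 1×3 + 5×2 = 13; c[2] = 5×3 = 15. Result coefficients: [2, 13, 15] → 2 + 13t + 15t^2

2 + 13t + 15t^2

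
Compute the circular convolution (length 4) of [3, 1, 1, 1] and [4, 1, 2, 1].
Use y[k] = Σ_j f[j]·g[(k-j) mod 4]. y[0] = 3×4 + 1×1 + 1×2 + 1×1 = 16; y[1] = 3×1 + 1×4 + 1×1 + 1×2 = 10; y[2] = 3×2 + 1×1 + 1×4 + 1×1 = 12; y[3] = 3×1 + 1×2 + 1×1 + 1×4 = 10. Result: [16, 10, 12, 10]

[16, 10, 12, 10]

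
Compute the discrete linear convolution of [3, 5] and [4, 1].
y[0] = 3×4 = 12; y[1] = 3×1 + 5×4 = 23; y[2] = 5×1 = 5

[12, 23, 5]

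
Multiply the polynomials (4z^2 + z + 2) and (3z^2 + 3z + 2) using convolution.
Ascending coefficients: a = [2, 1, 4], b = [2, 3, 3]. c[0] = 2×2 = 4; c[1] = 2×3 + 1×2 = 8; c[2] = 2×3 + 1×3 + 4×2 = 17; c[3] = 1×3 + 4×3 = 15; c[4] = 4×3 = 12. Result coefficients: [4, 8, 17, 15, 12] → 12z^4 + 15z^3 + 17z^2 + 8z + 4

12z^4 + 15z^3 + 17z^2 + 8z + 4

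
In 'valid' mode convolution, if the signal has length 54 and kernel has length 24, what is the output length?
'Valid' mode counts only positions where the kernel fully overlaps the signal: m - n + 1 = 54 - 24 + 1 = 31

31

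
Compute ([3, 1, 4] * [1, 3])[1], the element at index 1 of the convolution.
Use y[k] = Σ_i a[i]·b[k-i] at k=1. y[1] = 3×3 + 1×1 = 10

10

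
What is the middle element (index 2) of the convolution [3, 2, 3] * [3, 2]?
Use y[k] = Σ_i a[i]·b[k-i] at k=2. y[2] = 2×2 + 3×3 = 13

13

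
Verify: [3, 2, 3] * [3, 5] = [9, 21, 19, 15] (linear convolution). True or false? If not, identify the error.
Recompute linear convolution of [3, 2, 3] and [3, 5]: y[0] = 3×3 = 9; y[1] = 3×5 + 2×3 = 21; y[2] = 2×5 + 3×3 = 19; y[3] = 3×5 = 15 → [9, 21, 19, 15]. Given [9, 21, 19, 15] matches, so answer: Yes

Yes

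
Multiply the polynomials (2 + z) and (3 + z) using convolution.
Ascending coefficients: a = [2, 1], b = [3, 1]. c[0] = 2×3 = 6; c[1] = 2×1 + 1×3 = 5; c[2] = 1×1 = 1. Result coefficients: [6, 5, 1] → 6 + 5z + z^2

6 + 5z + z^2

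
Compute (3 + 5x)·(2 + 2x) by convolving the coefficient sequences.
Ascending coefficients: a = [3, 5], b = [2, 2]. c[0] = 3×2 = 6; c[1] = 3×2 + 5×2 = 16; c[2] = 5×2 = 10. Result coefficients: [6, 16, 10] → 6 + 16x + 10x^2

6 + 16x + 10x^2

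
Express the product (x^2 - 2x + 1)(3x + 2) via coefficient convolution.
Ascending coefficients: a = [1, -2, 1], b = [2, 3]. c[0] = 1×2 = 2; c[1] = 1×3 + -2×2 = -1; c[2] = -2×3 + 1×2 = -4; c[3] = 1×3 = 3. Result coefficients: [2, -1, -4, 3] → 3x^3 - 4x^2 - x + 2

3x^3 - 4x^2 - x + 2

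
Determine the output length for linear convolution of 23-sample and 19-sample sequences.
Linear/full convolution length: m + n - 1 = 23 + 19 - 1 = 41

41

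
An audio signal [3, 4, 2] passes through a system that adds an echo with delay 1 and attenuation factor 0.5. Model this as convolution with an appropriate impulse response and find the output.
Direct-path + delayed-attenuated-path model → impulse response h = [1, 0.5] (1 at lag 0, 0.5 at lag 1). Output y[n] = x[n] + 0.5·x[n - 1] (with x[n] = 0 outside 0..2): y[0] = 3 + 0.5×0 = 3; y[1] = 4 + 0.5×3 = 5.5; y[2] = 2 + 0.5×4 = 4.0; y[3] = 0 + 0.5×2 = 1.0. So y = [3, 5.5, 4.0, 1.0]

[3, 5.5, 4.0, 1.0]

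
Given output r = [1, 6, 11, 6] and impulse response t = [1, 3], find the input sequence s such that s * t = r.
Deconvolve r=[1, 6, 11, 6] by t=[1, 3]. Since t[0]=1, solve forward: s[0] = r[0] / 1 = 1; s[1] = (r[1] - 1×3) / 1 = 3; s[2] = (r[2] - 3×3) / 1 = 2. So s = [1, 3, 2]. Check by forward convolution: r[0] = 1×1 = 1; r[1] = 1×3 + 3×1 = 6; r[2] = 3×3 + 2×1 = 11; r[3] = 2×3 = 6

[1, 3, 2]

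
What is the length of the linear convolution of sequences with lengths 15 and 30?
Linear/full convolution length: m + n - 1 = 15 + 30 - 1 = 44

44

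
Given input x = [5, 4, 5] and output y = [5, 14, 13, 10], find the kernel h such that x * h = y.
Output length 4 = len(x) + len(h) - 1 ⇒ len(h) = 2. Solve h forward using h[k] = (y[k] - Σ_{i≥1} x[i]·h[k-i]) / x[0]: h[0] = y[0] / x[0] = 5 / 5 = 1; h[1] = (y[1] - 4×1) / x[0] = (14 - 4×1) / 5 = 2. So h = [1, 2]. Forward-check [5, 4, 5] * [1, 2]: y[0] = 5×1 = 5; y[1] = 5×2 + 4×1 = 14; y[2] = 4×2 + 5×1 = 13; y[3] = 5×2 = 10 → [5, 14, 13, 10] ✓

[1, 2]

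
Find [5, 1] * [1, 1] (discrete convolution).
y[0] = 5×1 = 5; y[1] = 5×1 + 1×1 = 6; y[2] = 1×1 = 1

[5, 6, 1]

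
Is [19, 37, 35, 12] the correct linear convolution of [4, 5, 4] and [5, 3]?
Recompute linear convolution of [4, 5, 4] and [5, 3]: y[0] = 4×5 = 20; y[1] = 4×3 + 5×5 = 37; y[2] = 5×3 + 4×5 = 35; y[3] = 4×3 = 12 → [20, 37, 35, 12]. Compare to given [19, 37, 35, 12]: they differ at index 0: given 19, correct 20, so answer: No

No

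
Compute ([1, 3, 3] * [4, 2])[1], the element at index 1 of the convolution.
Use y[k] = Σ_i a[i]·b[k-i] at k=1. y[1] = 1×2 + 3×4 = 14

14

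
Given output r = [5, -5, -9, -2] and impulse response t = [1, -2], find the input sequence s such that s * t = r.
Deconvolve r=[5, -5, -9, -2] by t=[1, -2]. Since t[0]=1, solve forward: s[0] = r[0] / 1 = 5; s[1] = (r[1] - 5×-2) / 1 = 5; s[2] = (r[2] - 5×-2) / 1 = 1. So s = [5, 5, 1]. Check by forward convolution: r[0] = 5×1 = 5; r[1] = 5×-2 + 5×1 = -5; r[2] = 5×-2 + 1×1 = -9; r[3] = 1×-2 = -2

[5, 5, 1]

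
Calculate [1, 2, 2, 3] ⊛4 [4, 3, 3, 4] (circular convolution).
Use y[k] = Σ_j s[j]·t[(k-j) mod 4]. y[0] = 1×4 + 2×4 + 2×3 + 3×3 = 27; y[1] = 1×3 + 2×4 + 2×4 + 3×3 = 28; y[2] = 1×3 + 2×3 + 2×4 + 3×4 = 29; y[3] = 1×4 + 2×3 + 2×3 + 3×4 = 28. Result: [27, 28, 29, 28]

[27, 28, 29, 28]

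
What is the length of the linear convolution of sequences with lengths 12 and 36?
Linear/full convolution length: m + n - 1 = 12 + 36 - 1 = 47

47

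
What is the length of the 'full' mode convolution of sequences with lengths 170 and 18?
Linear/full convolution length: m + n - 1 = 170 + 18 - 1 = 187

187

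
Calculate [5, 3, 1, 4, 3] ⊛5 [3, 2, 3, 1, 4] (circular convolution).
Use y[k] = Σ_j s[j]·t[(k-j) mod 5]. y[0] = 5×3 + 3×4 + 1×1 + 4×3 + 3×2 = 46; y[1] = 5×2 + 3×3 + 1×4 + 4×1 + 3×3 = 36; y[2] = 5×3 + 3×2 + 1×3 + 4×4 + 3×1 = 43; y[3] = 5×1 + 3×3 + 1×2 + 4×3 + 3×4 = 40; y[4] = 5×4 + 3×1 + 1×3 + 4×2 + 3×3 = 43. Result: [46, 36, 43, 40, 43]

[46, 36, 43, 40, 43]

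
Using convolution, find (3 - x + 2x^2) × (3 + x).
Ascending coefficients: a = [3, -1, 2], b = [3, 1]. c[0] = 3×3 = 9; c[1] = 3×1 + -1×3 = 0; c[2] = -1×1 + 2×3 = 5; c[3] = 2×1 = 2. Result coefficients: [9, 0, 5, 2] → 9 + 5x^2 + 2x^3

9 + 5x^2 + 2x^3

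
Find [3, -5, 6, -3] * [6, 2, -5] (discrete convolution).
y[0] = 3×6 = 18; y[1] = 3×2 + -5×6 = -24; y[2] = 3×-5 + -5×2 + 6×6 = 11; y[3] = -5×-5 + 6×2 + -3×6 = 19; y[4] = 6×-5 + -3×2 = -36; y[5] = -3×-5 = 15

[18, -24, 11, 19, -36, 15]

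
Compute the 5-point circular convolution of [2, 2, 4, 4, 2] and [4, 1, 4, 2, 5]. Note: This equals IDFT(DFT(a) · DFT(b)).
Either evaluate y[k] = Σ_j a[j]·b[(k-j) mod 5] directly, or use IDFT(DFT(a) · DFT(b)). y[0] = 2×4 + 2×5 + 4×2 + 4×4 + 2×1 = 44; y[1] = 2×1 + 2×4 + 4×5 + 4×2 + 2×4 = 46; y[2] = 2×4 + 2×1 + 4×4 + 4×5 + 2×2 = 50; y[3] = 2×2 + 2×4 + 4×1 + 4×4 + 2×5 = 42; y[4] = 2×5 + 2×2 + 4×4 + 4×1 + 2×4 = 42. Result: [44, 46, 50, 42, 42]

[44, 46, 50, 42, 42]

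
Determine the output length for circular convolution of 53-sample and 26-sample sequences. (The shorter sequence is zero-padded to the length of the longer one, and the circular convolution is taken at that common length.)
Circular convolution (zero-padding the shorter input) has length max(m, n) = max(53, 26) = 53

53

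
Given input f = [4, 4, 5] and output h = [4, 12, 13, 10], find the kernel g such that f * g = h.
Output length 4 = len(f) + len(g) - 1 ⇒ len(g) = 2. Solve g forward using g[k] = (h[k] - Σ_{i≥1} f[i]·g[k-i]) / f[0]: g[0] = h[0] / f[0] = 4 / 4 = 1; g[1] = (h[1] - 4×1) / f[0] = (12 - 4×1) / 4 = 2. So g = [1, 2]. Forward-check [4, 4, 5] * [1, 2]: h[0] = 4×1 = 4; h[1] = 4×2 + 4×1 = 12; h[2] = 4×2 + 5×1 = 13; h[3] = 5×2 = 10 → [4, 12, 13, 10] ✓

[1, 2]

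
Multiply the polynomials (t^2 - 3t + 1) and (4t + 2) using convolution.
Ascending coefficients: a = [1, -3, 1], b = [2, 4]. c[0] = 1×2 = 2; c[1] = 1×4 + -3×2 = -2; c[2] = -3×4 + 1×2 = -10; c[3] = 1×4 = 4. Result coefficients: [2, -2, -10, 4] → 4t^3 - 10t^2 - 2t + 2

4t^3 - 10t^2 - 2t + 2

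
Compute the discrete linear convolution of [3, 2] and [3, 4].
y[0] = 3×3 = 9; y[1] = 3×4 + 2×3 = 18; y[2] = 2×4 = 8

[9, 18, 8]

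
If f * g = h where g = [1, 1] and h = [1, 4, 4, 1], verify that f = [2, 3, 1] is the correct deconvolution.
Forward-compute [2, 3, 1] * [1, 1]: h[0] = 2×1 = 2; h[1] = 2×1 + 3×1 = 5; h[2] = 3×1 + 1×1 = 4; h[3] = 1×1 = 1 → [2, 5, 4, 1]. Does not match given h = [1, 4, 4, 1].

Not verified. [2, 3, 1] * [1, 1] = [2, 5, 4, 1], which differs from [1, 4, 4, 1] at index 0.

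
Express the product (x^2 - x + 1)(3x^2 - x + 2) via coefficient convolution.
Ascending coefficients: a = [1, -1, 1], b = [2, -1, 3]. c[0] = 1×2 = 2; c[1] = 1×-1 + -1×2 = -3; c[2] = 1×3 + -1×-1 + 1×2 = 6; c[3] = -1×3 + 1×-1 = -4; c[4] = 1×3 = 3. Result coefficients: [2, -3, 6, -4, 3] → 3x^4 - 4x^3 + 6x^2 - 3x + 2

3x^4 - 4x^3 + 6x^2 - 3x + 2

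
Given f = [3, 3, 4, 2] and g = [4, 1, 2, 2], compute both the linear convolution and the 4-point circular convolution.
Linear: y_lin[0] = 3×4 = 12; y_lin[1] = 3×1 + 3×4 = 15; y_lin[2] = 3×2 + 3×1 + 4×4 = 25; y_lin[3] = 3×2 + 3×2 + 4×1 + 2×4 = 24; y_lin[4] = 3×2 + 4×2 + 2×1 = 16; y_lin[5] = 4×2 + 2×2 = 12; y_lin[6] = 2×2 = 4 → [12, 15, 25, 24, 16, 12, 4]. Circular (length 4): y[0] = 3×4 + 3×2 + 4×2 + 2×1 = 28; y[1] = 3×1 + 3×4 + 4×2 + 2×2 = 27; y[2] = 3×2 + 3×1 + 4×4 + 2×2 = 29; y[3] = 3×2 + 3×2 + 4×1 + 2×4 = 24 → [28, 27, 29, 24]

Linear: [12, 15, 25, 24, 16, 12, 4], Circular: [28, 27, 29, 24]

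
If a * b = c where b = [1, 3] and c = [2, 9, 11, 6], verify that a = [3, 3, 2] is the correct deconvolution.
Forward-compute [3, 3, 2] * [1, 3]: c[0] = 3×1 = 3; c[1] = 3×3 + 3×1 = 12; c[2] = 3×3 + 2×1 = 11; c[3] = 2×3 = 6 → [3, 12, 11, 6]. Does not match given c = [2, 9, 11, 6].

Not verified. [3, 3, 2] * [1, 3] = [3, 12, 11, 6], which differs from [2, 9, 11, 6] at index 0.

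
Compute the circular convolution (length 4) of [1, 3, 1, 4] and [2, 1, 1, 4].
Use y[k] = Σ_j a[j]·b[(k-j) mod 4]. y[0] = 1×2 + 3×4 + 1×1 + 4×1 = 19; y[1] = 1×1 + 3×2 + 1×4 + 4×1 = 15; y[2] = 1×1 + 3×1 + 1×2 + 4×4 = 22; y[3] = 1×4 + 3×1 + 1×1 + 4×2 = 16. Result: [19, 15, 22, 16]

[19, 15, 22, 16]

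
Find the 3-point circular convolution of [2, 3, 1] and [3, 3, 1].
Use y[k] = Σ_j f[j]·g[(k-j) mod 3]. y[0] = 2×3 + 3×1 + 1×3 = 12; y[1] = 2×3 + 3×3 + 1×1 = 16; y[2] = 2×1 + 3×3 + 1×3 = 14. Result: [12, 16, 14]

[12, 16, 14]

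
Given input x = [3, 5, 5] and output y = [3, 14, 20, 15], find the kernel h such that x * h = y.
Output length 4 = len(x) + len(h) - 1 ⇒ len(h) = 2. Solve h forward using h[k] = (y[k] - Σ_{i≥1} x[i]·h[k-i]) / x[0]: h[0] = y[0] / x[0] = 3 / 3 = 1; h[1] = (y[1] - 5×1) / x[0] = (14 - 5×1) / 3 = 3. So h = [1, 3]. Forward-check [3, 5, 5] * [1, 3]: y[0] = 3×1 = 3; y[1] = 3×3 + 5×1 = 14; y[2] = 5×3 + 5×1 = 20; y[3] = 5×3 = 15 → [3, 14, 20, 15] ✓

[1, 3]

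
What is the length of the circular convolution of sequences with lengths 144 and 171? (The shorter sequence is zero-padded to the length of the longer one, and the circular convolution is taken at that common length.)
Circular convolution (zero-padding the shorter input) has length max(m, n) = max(144, 171) = 171

171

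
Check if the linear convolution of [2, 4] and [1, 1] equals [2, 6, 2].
Recompute linear convolution of [2, 4] and [1, 1]: y[0] = 2×1 = 2; y[1] = 2×1 + 4×1 = 6; y[2] = 4×1 = 4 → [2, 6, 4]. Compare to given [2, 6, 2]: they differ at index 2: given 2, correct 4, so answer: No

No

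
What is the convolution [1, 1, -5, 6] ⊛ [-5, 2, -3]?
y[0] = 1×-5 = -5; y[1] = 1×2 + 1×-5 = -3; y[2] = 1×-3 + 1×2 + -5×-5 = 24; y[3] = 1×-3 + -5×2 + 6×-5 = -43; y[4] = -5×-3 + 6×2 = 27; y[5] = 6×-3 = -18

[-5, -3, 24, -43, 27, -18]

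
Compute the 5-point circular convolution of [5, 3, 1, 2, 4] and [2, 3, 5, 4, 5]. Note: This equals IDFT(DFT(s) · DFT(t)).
Either evaluate y[k] = Σ_j s[j]·t[(k-j) mod 5] directly, or use IDFT(DFT(s) · DFT(t)). y[0] = 5×2 + 3×5 + 1×4 + 2×5 + 4×3 = 51; y[1] = 5×3 + 3×2 + 1×5 + 2×4 + 4×5 = 54; y[2] = 5×5 + 3×3 + 1×2 + 2×5 + 4×4 = 62; y[3] = 5×4 + 3×5 + 1×3 + 2×2 + 4×5 = 62; y[4] = 5×5 + 3×4 + 1×5 + 2×3 + 4×2 = 56. Result: [51, 54, 62, 62, 56]

[51, 54, 62, 62, 56]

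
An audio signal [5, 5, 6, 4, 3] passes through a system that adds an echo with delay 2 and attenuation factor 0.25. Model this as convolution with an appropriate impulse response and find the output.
Direct-path + delayed-attenuated-path model → impulse response h = [1, 0, 0.25] (1 at lag 0, 0.25 at lag 2). Output y[n] = x[n] + 0.25·x[n - 2] (with x[n] = 0 outside 0..4): y[0] = 5 + 0.25×0 = 5; y[1] = 5 + 0.25×0 = 5; y[2] = 6 + 0.25×5 = 7.25; y[3] = 4 + 0.25×5 = 5.25; y[4] = 3 + 0.25×6 = 4.5; y[5] = 0 + 0.25×4 = 1.0; y[6] = 0 + 0.25×3 = 0.75. So y = [5, 5, 7.25, 5.25, 4.5, 1.0, 0.75]

[5, 5, 7.25, 5.25, 4.5, 1.0, 0.75]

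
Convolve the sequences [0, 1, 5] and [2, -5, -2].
y[0] = 0×2 = 0; y[1] = 0×-5 + 1×2 = 2; y[2] = 0×-2 + 1×-5 + 5×2 = 5; y[3] = 1×-2 + 5×-5 = -27; y[4] = 5×-2 = -10

[0, 2, 5, -27, -10]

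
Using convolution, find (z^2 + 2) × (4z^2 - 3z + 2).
Ascending coefficients: a = [2, 0, 1], b = [2, -3, 4]. c[0] = 2×2 = 4; c[1] = 2×-3 + 0×2 = -6; c[2] = 2×4 + 0×-3 + 1×2 = 10; c[3] = 0×4 + 1×-3 = -3; c[4] = 1×4 = 4. Result coefficients: [4, -6, 10, -3, 4] → 4z^4 - 3z^3 + 10z^2 - 6z + 4

4z^4 - 3z^3 + 10z^2 - 6z + 4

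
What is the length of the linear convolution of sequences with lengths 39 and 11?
Linear/full convolution length: m + n - 1 = 39 + 11 - 1 = 49

49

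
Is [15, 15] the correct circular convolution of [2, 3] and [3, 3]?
Recompute circular convolution of [2, 3] and [3, 3]: y[0] = 2×3 + 3×3 = 15; y[1] = 2×3 + 3×3 = 15 → [15, 15]. Given [15, 15] matches, so answer: Yes

Yes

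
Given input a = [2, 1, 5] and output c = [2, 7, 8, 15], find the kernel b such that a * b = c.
Output length 4 = len(a) + len(b) - 1 ⇒ len(b) = 2. Solve b forward using b[k] = (c[k] - Σ_{i≥1} a[i]·b[k-i]) / a[0]: b[0] = c[0] / a[0] = 2 / 2 = 1; b[1] = (c[1] - 1×1) / a[0] = (7 - 1×1) / 2 = 3. So b = [1, 3]. Forward-check [2, 1, 5] * [1, 3]: c[0] = 2×1 = 2; c[1] = 2×3 + 1×1 = 7; c[2] = 1×3 + 5×1 = 8; c[3] = 5×3 = 15 → [2, 7, 8, 15] ✓

[1, 3]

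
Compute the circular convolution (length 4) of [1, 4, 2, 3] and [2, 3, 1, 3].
Use y[k] = Σ_j f[j]·g[(k-j) mod 4]. y[0] = 1×2 + 4×3 + 2×1 + 3×3 = 25; y[1] = 1×3 + 4×2 + 2×3 + 3×1 = 20; y[2] = 1×1 + 4×3 + 2×2 + 3×3 = 26; y[3] = 1×3 + 4×1 + 2×3 + 3×2 = 19. Result: [25, 20, 26, 19]

[25, 20, 26, 19]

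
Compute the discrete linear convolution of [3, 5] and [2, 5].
y[0] = 3×2 = 6; y[1] = 3×5 + 5×2 = 25; y[2] = 5×5 = 25

[6, 25, 25]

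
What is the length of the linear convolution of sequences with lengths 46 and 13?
Linear/full convolution length: m + n - 1 = 46 + 13 - 1 = 58

58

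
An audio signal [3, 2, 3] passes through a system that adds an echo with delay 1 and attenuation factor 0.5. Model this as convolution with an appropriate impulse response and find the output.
Direct-path + delayed-attenuated-path model → impulse response h = [1, 0.5] (1 at lag 0, 0.5 at lag 1). Output y[n] = x[n] + 0.5·x[n - 1] (with x[n] = 0 outside 0..2): y[0] = 3 + 0.5×0 = 3; y[1] = 2 + 0.5×3 = 3.5; y[2] = 3 + 0.5×2 = 4.0; y[3] = 0 + 0.5×3 = 1.5. So y = [3, 3.5, 4.0, 1.5]

[3, 3.5, 4.0, 1.5]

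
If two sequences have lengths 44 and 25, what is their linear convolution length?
Linear/full convolution length: m + n - 1 = 44 + 25 - 1 = 68

68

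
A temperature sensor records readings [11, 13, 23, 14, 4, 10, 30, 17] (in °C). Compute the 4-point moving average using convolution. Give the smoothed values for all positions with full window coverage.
4-point moving average kernel = [1, 1, 1, 1]. Apply in 'valid' mode (full window coverage): avg[0] = (11 + 13 + 23 + 14) / 4 = 15.25; avg[1] = (13 + 23 + 14 + 4) / 4 = 13.5; avg[2] = (23 + 14 + 4 + 10) / 4 = 12.75; avg[3] = (14 + 4 + 10 + 30) / 4 = 14.5; avg[4] = (4 + 10 + 30 + 17) / 4 = 15.25. Smoothed values: [15.25, 13.5, 12.75, 14.5, 15.25]

[15.25, 13.5, 12.75, 14.5, 15.25]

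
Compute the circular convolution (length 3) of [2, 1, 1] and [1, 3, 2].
Use y[k] = Σ_j a[j]·b[(k-j) mod 3]. y[0] = 2×1 + 1×2 + 1×3 = 7; y[1] = 2×3 + 1×1 + 1×2 = 9; y[2] = 2×2 + 1×3 + 1×1 = 8. Result: [7, 9, 8]

[7, 9, 8]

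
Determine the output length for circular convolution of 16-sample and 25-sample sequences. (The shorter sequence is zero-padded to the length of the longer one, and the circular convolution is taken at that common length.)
Circular convolution (zero-padding the shorter input) has length max(m, n) = max(16, 25) = 25

25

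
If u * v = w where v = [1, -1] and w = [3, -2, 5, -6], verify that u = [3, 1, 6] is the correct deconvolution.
Forward-compute [3, 1, 6] * [1, -1]: w[0] = 3×1 = 3; w[1] = 3×-1 + 1×1 = -2; w[2] = 1×-1 + 6×1 = 5; w[3] = 6×-1 = -6 → [3, -2, 5, -6]. Matches given w = [3, -2, 5, -6], so verified.

Verified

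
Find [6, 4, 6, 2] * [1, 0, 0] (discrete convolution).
y[0] = 6×1 = 6; y[1] = 6×0 + 4×1 = 4; y[2] = 6×0 + 4×0 + 6×1 = 6; y[3] = 4×0 + 6×0 + 2×1 = 2; y[4] = 6×0 + 2×0 = 0; y[5] = 2×0 = 0

[6, 4, 6, 2, 0, 0]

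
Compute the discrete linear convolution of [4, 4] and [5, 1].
y[0] = 4×5 = 20; y[1] = 4×1 + 4×5 = 24; y[2] = 4×1 = 4

[20, 24, 4]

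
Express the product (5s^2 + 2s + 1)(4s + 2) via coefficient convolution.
Ascending coefficients: a = [1, 2, 5], b = [2, 4]. c[0] = 1×2 = 2; c[1] = 1×4 + 2×2 = 8; c[2] = 2×4 + 5×2 = 18; c[3] = 5×4 = 20. Result coefficients: [2, 8, 18, 20] → 20s^3 + 18s^2 + 8s + 2

20s^3 + 18s^2 + 8s + 2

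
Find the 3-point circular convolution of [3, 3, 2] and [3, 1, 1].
Use y[k] = Σ_j a[j]·b[(k-j) mod 3]. y[0] = 3×3 + 3×1 + 2×1 = 14; y[1] = 3×1 + 3×3 + 2×1 = 14; y[2] = 3×1 + 3×1 + 2×3 = 12. Result: [14, 14, 12]

[14, 14, 12]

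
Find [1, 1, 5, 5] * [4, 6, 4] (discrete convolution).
y[0] = 1×4 = 4; y[1] = 1×6 + 1×4 = 10; y[2] = 1×4 + 1×6 + 5×4 = 30; y[3] = 1×4 + 5×6 + 5×4 = 54; y[4] = 5×4 + 5×6 = 50; y[5] = 5×4 = 20

[4, 10, 30, 54, 50, 20]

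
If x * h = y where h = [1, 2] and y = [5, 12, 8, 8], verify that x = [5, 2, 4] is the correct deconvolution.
Forward-compute [5, 2, 4] * [1, 2]: y[0] = 5×1 = 5; y[1] = 5×2 + 2×1 = 12; y[2] = 2×2 + 4×1 = 8; y[3] = 4×2 = 8 → [5, 12, 8, 8]. Matches given y = [5, 12, 8, 8], so verified.

Verified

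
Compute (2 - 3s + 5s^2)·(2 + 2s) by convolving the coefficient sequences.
Ascending coefficients: a = [2, -3, 5], b = [2, 2]. c[0] = 2×2 = 4; c[1] = 2×2 + -3×2 = -2; c[2] = -3×2 + 5×2 = 4; c[3] = 5×2 = 10. Result coefficients: [4, -2, 4, 10] → 4 - 2s + 4s^2 + 10s^3

4 - 2s + 4s^2 + 10s^3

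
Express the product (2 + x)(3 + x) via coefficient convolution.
Ascending coefficients: a = [2, 1], b = [3, 1]. c[0] = 2×3 = 6; c[1] = 2×1 + 1×3 = 5; c[2] = 1×1 = 1. Result coefficients: [6, 5, 1] → 6 + 5x + x^2

6 + 5x + x^2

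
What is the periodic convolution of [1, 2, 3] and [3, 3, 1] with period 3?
Use y[k] = Σ_j x[j]·h[(k-j) mod 3]. y[0] = 1×3 + 2×1 + 3×3 = 14; y[1] = 1×3 + 2×3 + 3×1 = 12; y[2] = 1×1 + 2×3 + 3×3 = 16. Result: [14, 12, 16]

[14, 12, 16]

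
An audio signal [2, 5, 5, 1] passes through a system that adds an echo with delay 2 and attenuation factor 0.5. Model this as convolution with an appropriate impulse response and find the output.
Direct-path + delayed-attenuated-path model → impulse response h = [1, 0, 0.5] (1 at lag 0, 0.5 at lag 2). Output y[n] = x[n] + 0.5·x[n - 2] (with x[n] = 0 outside 0..3): y[0] = 2 + 0.5×0 = 2; y[1] = 5 + 0.5×0 = 5; y[2] = 5 + 0.5×2 = 6.0; y[3] = 1 + 0.5×5 = 3.5; y[4] = 0 + 0.5×5 = 2.5; y[5] = 0 + 0.5×1 = 0.5. So y = [2, 5, 6.0, 3.5, 2.5, 0.5]

[2, 5, 6.0, 3.5, 2.5, 0.5]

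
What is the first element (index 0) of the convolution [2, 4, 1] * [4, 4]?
Use y[k] = Σ_i a[i]·b[k-i] at k=0. y[0] = 2×4 = 8

8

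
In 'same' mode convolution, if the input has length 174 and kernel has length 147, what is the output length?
'Same' mode returns an output with the same length as the input: 174

174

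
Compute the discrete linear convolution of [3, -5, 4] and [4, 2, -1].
y[0] = 3×4 = 12; y[1] = 3×2 + -5×4 = -14; y[2] = 3×-1 + -5×2 + 4×4 = 3; y[3] = -5×-1 + 4×2 = 13; y[4] = 4×-1 = -4

[12, -14, 3, 13, -4]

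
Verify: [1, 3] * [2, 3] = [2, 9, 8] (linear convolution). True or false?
Recompute linear convolution of [1, 3] and [2, 3]: y[0] = 1×2 = 2; y[1] = 1×3 + 3×2 = 9; y[2] = 3×3 = 9 → [2, 9, 9]. Compare to given [2, 9, 8]: they differ at index 2: given 8, correct 9, so answer: No

No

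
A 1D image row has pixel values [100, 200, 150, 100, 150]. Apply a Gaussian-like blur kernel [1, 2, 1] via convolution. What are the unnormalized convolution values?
Convolve image row [100, 200, 150, 100, 150] with kernel [1, 2, 1]: y[0] = 100×1 = 100; y[1] = 100×2 + 200×1 = 400; y[2] = 100×1 + 200×2 + 150×1 = 650; y[3] = 200×1 + 150×2 + 100×1 = 600; y[4] = 150×1 + 100×2 + 150×1 = 500; y[5] = 100×1 + 150×2 = 400; y[6] = 150×1 = 150 → [100, 400, 650, 600, 500, 400, 150]. Normalization factor = sum(kernel) = 4.

[100, 400, 650, 600, 500, 400, 150]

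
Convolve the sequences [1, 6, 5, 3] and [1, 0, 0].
y[0] = 1×1 = 1; y[1] = 1×0 + 6×1 = 6; y[2] = 1×0 + 6×0 + 5×1 = 5; y[3] = 6×0 + 5×0 + 3×1 = 3; y[4] = 5×0 + 3×0 = 0; y[5] = 3×0 = 0

[1, 6, 5, 3, 0, 0]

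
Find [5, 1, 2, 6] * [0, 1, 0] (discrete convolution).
y[0] = 5×0 = 0; y[1] = 5×1 + 1×0 = 5; y[2] = 5×0 + 1×1 + 2×0 = 1; y[3] = 1×0 + 2×1 + 6×0 = 2; y[4] = 2×0 + 6×1 = 6; y[5] = 6×0 = 0

[0, 5, 1, 2, 6, 0]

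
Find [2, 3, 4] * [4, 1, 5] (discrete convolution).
y[0] = 2×4 = 8; y[1] = 2×1 + 3×4 = 14; y[2] = 2×5 + 3×1 + 4×4 = 29; y[3] = 3×5 + 4×1 = 19; y[4] = 4×5 = 20

[8, 14, 29, 19, 20]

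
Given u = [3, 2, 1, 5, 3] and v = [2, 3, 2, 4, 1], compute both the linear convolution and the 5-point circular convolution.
Linear: y_lin[0] = 3×2 = 6; y_lin[1] = 3×3 + 2×2 = 13; y_lin[2] = 3×2 + 2×3 + 1×2 = 14; y_lin[3] = 3×4 + 2×2 + 1×3 + 5×2 = 29; y_lin[4] = 3×1 + 2×4 + 1×2 + 5×3 + 3×2 = 34; y_lin[5] = 2×1 + 1×4 + 5×2 + 3×3 = 25; y_lin[6] = 1×1 + 5×4 + 3×2 = 27; y_lin[7] = 5×1 + 3×4 = 17; y_lin[8] = 3×1 = 3 → [6, 13, 14, 29, 34, 25, 27, 17, 3]. Circular (length 5): y[0] = 3×2 + 2×1 + 1×4 + 5×2 + 3×3 = 31; y[1] = 3×3 + 2×2 + 1×1 + 5×4 + 3×2 = 40; y[2] = 3×2 + 2×3 + 1×2 + 5×1 + 3×4 = 31; y[3] = 3×4 + 2×2 + 1×3 + 5×2 + 3×1 = 32; y[4] = 3×1 + 2×4 + 1×2 + 5×3 + 3×2 = 34 → [31, 40, 31, 32, 34]

Linear: [6, 13, 14, 29, 34, 25, 27, 17, 3], Circular: [31, 40, 31, 32, 34]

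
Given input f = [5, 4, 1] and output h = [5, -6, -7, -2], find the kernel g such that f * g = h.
Output length 4 = len(f) + len(g) - 1 ⇒ len(g) = 2. Solve g forward using g[k] = (h[k] - Σ_{i≥1} f[i]·g[k-i]) / f[0]: g[0] = h[0] / f[0] = 5 / 5 = 1; g[1] = (h[1] - 4×1) / f[0] = (-6 - 4×1) / 5 = -2. So g = [1, -2]. Forward-check [5, 4, 1] * [1, -2]: h[0] = 5×1 = 5; h[1] = 5×-2 + 4×1 = -6; h[2] = 4×-2 + 1×1 = -7; h[3] = 1×-2 = -2 → [5, -6, -7, -2] ✓

[1, -2]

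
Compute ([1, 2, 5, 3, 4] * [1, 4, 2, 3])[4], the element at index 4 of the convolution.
Use y[k] = Σ_i a[i]·b[k-i] at k=4. y[4] = 2×3 + 5×2 + 3×4 + 4×1 = 32

32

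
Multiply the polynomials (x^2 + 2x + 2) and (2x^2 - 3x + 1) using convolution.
Ascending coefficients: a = [2, 2, 1], b = [1, -3, 2]. c[0] = 2×1 = 2; c[1] = 2×-3 + 2×1 = -4; c[2] = 2×2 + 2×-3 + 1×1 = -1; c[3] = 2×2 + 1×-3 = 1; c[4] = 1×2 = 2. Result coefficients: [2, -4, -1, 1, 2] → 2x^4 + x^3 - x^2 - 4x + 2

2x^4 + x^3 - x^2 - 4x + 2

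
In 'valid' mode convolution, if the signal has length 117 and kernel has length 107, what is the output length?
'Valid' mode counts only positions where the kernel fully overlaps the signal: m - n + 1 = 117 - 107 + 1 = 11

11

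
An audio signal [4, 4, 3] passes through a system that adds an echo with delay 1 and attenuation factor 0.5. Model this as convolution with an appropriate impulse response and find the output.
Direct-path + delayed-attenuated-path model → impulse response h = [1, 0.5] (1 at lag 0, 0.5 at lag 1). Output y[n] = x[n] + 0.5·x[n - 1] (with x[n] = 0 outside 0..2): y[0] = 4 + 0.5×0 = 4; y[1] = 4 + 0.5×4 = 6.0; y[2] = 3 + 0.5×4 = 5.0; y[3] = 0 + 0.5×3 = 1.5. So y = [4, 6.0, 5.0, 1.5]

[4, 6.0, 5.0, 1.5]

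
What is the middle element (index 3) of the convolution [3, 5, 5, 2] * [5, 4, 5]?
Use y[k] = Σ_i a[i]·b[k-i] at k=3. y[3] = 5×5 + 5×4 + 2×5 = 55

55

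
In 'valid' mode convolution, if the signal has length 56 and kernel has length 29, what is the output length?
'Valid' mode counts only positions where the kernel fully overlaps the signal: m - n + 1 = 56 - 29 + 1 = 28

28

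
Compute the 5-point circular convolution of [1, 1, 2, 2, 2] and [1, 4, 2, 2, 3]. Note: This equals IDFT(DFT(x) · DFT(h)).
Either evaluate y[k] = Σ_j x[j]·h[(k-j) mod 5] directly, or use IDFT(DFT(x) · DFT(h)). y[0] = 1×1 + 1×3 + 2×2 + 2×2 + 2×4 = 20; y[1] = 1×4 + 1×1 + 2×3 + 2×2 + 2×2 = 19; y[2] = 1×2 + 1×4 + 2×1 + 2×3 + 2×2 = 18; y[3] = 1×2 + 1×2 + 2×4 + 2×1 + 2×3 = 20; y[4] = 1×3 + 1×2 + 2×2 + 2×4 + 2×1 = 19. Result: [20, 19, 18, 20, 19]

[20, 19, 18, 20, 19]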